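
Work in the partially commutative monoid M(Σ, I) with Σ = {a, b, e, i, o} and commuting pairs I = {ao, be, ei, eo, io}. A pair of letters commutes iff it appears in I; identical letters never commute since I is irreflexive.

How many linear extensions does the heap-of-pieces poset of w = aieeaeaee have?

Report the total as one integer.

3

piece 0:a — minimal
piece 1:i rests on {0:a}
piece 2:e rests on {0:a}
piece 3:e rests on {2:e}
piece 4:a rests on {1:i, 3:e}
piece 5:e rests on {4:a}
piece 6:a rests on {5:e}
piece 7:e rests on {6:a}
piece 8:e rests on {7:e}
minimal pieces: {0:a}
ways to finish when only these pieces remain (= sum over removing one remaining piece with nothing left below it):
  1 left: {8}→1
  2 left: {7,8}→1
  3 left: {6,7,8}→1
  4 left: {5,6,7,8}→1
  5 left: {4,5,6,7,8}→1
  6 left: {1,4,5,6,7,8}→1  {3,4,5,6,7,8}→1
  7 left: {1,3,4,5,6,7,8}→2  {2,3,4,5,6,7,8}→1
  placing 0:a first → 3 extensions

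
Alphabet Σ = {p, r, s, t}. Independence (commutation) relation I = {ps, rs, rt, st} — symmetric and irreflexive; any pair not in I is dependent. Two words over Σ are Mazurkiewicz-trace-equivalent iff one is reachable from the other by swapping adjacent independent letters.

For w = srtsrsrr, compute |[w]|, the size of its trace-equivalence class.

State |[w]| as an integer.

280

0(s) covers ∅
1(r) covers ∅
2(t) covers ∅
3(s) covers 0:s
4(r) covers 1:r
5(s) covers 3:s
6(r) covers 4:r
7(r) covers 6:r
floor of heap: 0:s, 1:r, 2:t
completions by unplaced set U, small U first (add the entries for U minus each lowest piece of U):
  |U|=1: {2}:1  {5}:1  {7}:1
  |U|=2: {2,5}:2  {2,7}:2  {3,5}:1  {5,7}:2  {6,7}:1
  |U|=3: {0,3,5}:1  {2,3,5}:3  {2,5,7}:6  {2,6,7}:3  {3,5,7}:3  {4,6,7}:1  {5,6,7}:3
  |U|=4: {0,2,3,5}:4  {0,3,5,7}:4  {1,4,6,7}:1  {2,3,5,7}:12  {2,4,6,7}:4  {2,5,6,7}:12  {3,5,6,7}:6  {4,5,6,7}:4
  |U|=5: {0,2,3,5,7}:20  {0,3,5,6,7}:10  {1,2,4,6,7}:5  {1,4,5,6,7}:5  {2,3,5,6,7}:30  {2,4,5,6,7}:20  {3,4,5,6,7}:10
  |U|=6: {0,2,3,5,6,7}:60  {0,3,4,5,6,7}:20  {1,2,4,5,6,7}:30  {1,3,4,5,6,7}:15  {2,3,4,5,6,7}:60
  start at 0(s): 105
  start at 1(r): 140
  start at 2(t): 35
sum over floor = 280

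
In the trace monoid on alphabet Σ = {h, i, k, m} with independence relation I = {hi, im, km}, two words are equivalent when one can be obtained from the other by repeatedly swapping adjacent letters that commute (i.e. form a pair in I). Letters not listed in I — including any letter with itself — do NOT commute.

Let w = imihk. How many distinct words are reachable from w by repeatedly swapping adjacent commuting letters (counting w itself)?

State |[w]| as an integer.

6

drop 0:i onto floor
drop 1:m onto floor
drop 2:i onto {0:i}
drop 3:h onto {1:m}
drop 4:k onto {2:i, 3:h}
ground layer = {0:i, 1:m}
drop-orders for the pieces not yet dropped (sum over which currently-grounded one goes next):
  1 to go: {4} 1
  2 to go: {2,4} 1  {3,4} 1
  3 to go: {0,2,4} 1  {1,3,4} 1  {2,3,4} 2
  if 0:i drops first: 3 orders
  if 1:m drops first: 3 orders
heap linearizations: 6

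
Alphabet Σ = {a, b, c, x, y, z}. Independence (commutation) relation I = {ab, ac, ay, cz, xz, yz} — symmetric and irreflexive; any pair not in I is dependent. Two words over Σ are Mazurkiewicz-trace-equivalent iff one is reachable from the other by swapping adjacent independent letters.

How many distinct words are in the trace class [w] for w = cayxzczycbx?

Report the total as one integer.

drop 0:c onto floor
drop 1:a onto floor
drop 2:y onto {0:c}
drop 3:x onto {1:a, 2:y}
drop 4:z onto {1:a}
drop 5:c onto {3:x}
drop 6:z onto {4:z}
drop 7:y onto {5:c}
drop 8:c onto {7:y}
drop 9:b onto {6:z, 8:c}
drop 10:x onto {9:b}
ground layer = {0:c, 1:a}
drop-orders for the pieces not yet dropped (sum over which currently-grounded one goes next):
  1 to go: {10} 1
  2 to go: {9,10} 1
  3 to go: {6,9,10} 1  {8,9,10} 1
  4 to go: {4,6,9,10} 1  {6,8,9,10} 2  {7,8,9,10} 1
  5 to go: {4,6,8,9,10} 3  {5,7,8,9,10} 1  {6,7,8,9,10} 3
  6 to go: {3,5,7,8,9,10} 1  {4,6,7,8,9,10} 6  {5,6,7,8,9,10} 4
  7 to go: {2,3,5,7,8,9,10} 1  {3,5,6,7,8,9,10} 5  {4,5,6,7,8,9,10} 10
  8 to go: {0,2,3,5,7,8,9,10} 1  {2,3,5,6,7,8,9,10} 6  {3,4,5,6,7,8,9,10} 15
  9 to go: {0,2,3,5,6,7,8,9,10} 7  {1,3,4,5,6,7,8,9,10} 15  {2,3,4,5,6,7,8,9,10} 21
  if 0:c drops first: 36 orders
  if 1:a drops first: 28 orders
heap linearizations: 64

64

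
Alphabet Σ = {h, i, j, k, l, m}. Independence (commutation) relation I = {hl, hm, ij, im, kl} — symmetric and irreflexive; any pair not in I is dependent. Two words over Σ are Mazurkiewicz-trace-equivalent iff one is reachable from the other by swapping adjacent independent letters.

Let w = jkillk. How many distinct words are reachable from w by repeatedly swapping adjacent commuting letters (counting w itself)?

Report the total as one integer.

3

#0=j has no predecessor
#1=k depends on [0:j]
#2=i depends on [1:k]
#3=l depends on [2:i]
#4=l depends on [3:l]
#5=k depends on [2:i]
sources: [0:j]
N(rest) = Σ N(rest − s) over sources s of rest; N(one piece) = 1:
  size 1 → [4]=1  [5]=1
  size 2 → [3,4]=1  [4,5]=2
  size 3 → [3,4,5]=3
  size 4 → [2,3,4,5]=3
  first=0(j) contributes 3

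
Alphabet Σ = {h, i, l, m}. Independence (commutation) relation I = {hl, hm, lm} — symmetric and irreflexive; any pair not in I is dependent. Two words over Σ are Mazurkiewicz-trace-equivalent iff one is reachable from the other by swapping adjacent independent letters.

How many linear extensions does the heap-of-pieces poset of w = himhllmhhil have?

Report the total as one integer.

210

#0=h has no predecessor
#1=i depends on [0:h]
#2=m depends on [1:i]
#3=h depends on [1:i]
#4=l depends on [1:i]
#5=l depends on [4:l]
#6=m depends on [2:m]
#7=h depends on [3:h]
#8=h depends on [7:h]
#9=i depends on [5:l, 6:m, 8:h]
#10=l depends on [9:i]
sources: [0:h]
N(rest) = Σ N(rest − s) over sources s of rest; N(one piece) = 1:
  size 1 → [10]=1
  size 2 → [9,10]=1
  size 3 → [5,9,10]=1  [6,9,10]=1  [8,9,10]=1
  size 4 → [2,6,9,10]=1  [4,5,9,10]=1  [5,6,9,10]=2  [5,8,9,10]=2  [6,8,9,10]=2  [7,8,9,10]=1
  size 5 → [2,5,6,9,10]=3  [2,6,8,9,10]=3  [3,7,8,9,10]=1  [4,5,6,9,10]=3  [4,5,8,9,10]=3  [5,6,8,9,10]=6  [5,7,8,9,10]=3  [6,7,8,9,10]=3
  size 6 → [2,4,5,6,9,10]=6  [2,5,6,8,9,10]=12  [2,6,7,8,9,10]=6  [3,5,7,8,9,10]=4  [3,6,7,8,9,10]=4  [4,5,6,8,9,10]=12  [4,5,7,8,9,10]=6  [5,6,7,8,9,10]=12
  size 7 → [2,3,6,7,8,9,10]=10  [2,4,5,6,8,9,10]=30  [2,5,6,7,8,9,10]=30  [3,4,5,7,8,9,10]=10  [3,5,6,7,8,9,10]=20  [4,5,6,7,8,9,10]=30
  size 8 → [2,3,5,6,7,8,9,10]=60  [2,4,5,6,7,8,9,10]=90  [3,4,5,6,7,8,9,10]=60
  size 9 → [2,3,4,5,6,7,8,9,10]=210
  first=0(h) contributes 210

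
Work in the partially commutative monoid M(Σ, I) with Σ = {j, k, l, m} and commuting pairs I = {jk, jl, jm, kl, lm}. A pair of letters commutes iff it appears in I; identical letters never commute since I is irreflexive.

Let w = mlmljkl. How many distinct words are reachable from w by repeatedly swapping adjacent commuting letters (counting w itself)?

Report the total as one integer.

140

0(m) covers ∅
1(l) covers ∅
2(m) covers 0:m
3(l) covers 1:l
4(j) covers ∅
5(k) covers 2:m
6(l) covers 3:l
floor of heap: 0:m, 1:l, 4:j
completions by unplaced set U, small U first (add the entries for U minus each lowest piece of U):
  |U|=1: {4}:1  {5}:1  {6}:1
  |U|=2: {2,5}:1  {3,6}:1  {4,5}:2  {4,6}:2  {5,6}:2
  |U|=3: {0,2,5}:1  {1,3,6}:1  {2,4,5}:3  {2,5,6}:3  {3,4,6}:3  {3,5,6}:3  {4,5,6}:6
  |U|=4: {0,2,4,5}:4  {0,2,5,6}:4  {1,3,4,6}:4  {1,3,5,6}:4  {2,3,5,6}:6  {2,4,5,6}:12  {3,4,5,6}:12
  |U|=5: {0,2,3,5,6}:10  {0,2,4,5,6}:20  {1,2,3,5,6}:10  {1,3,4,5,6}:20  {2,3,4,5,6}:30
  start at 0(m): 60
  start at 1(l): 60
  start at 4(j): 20
sum over floor = 140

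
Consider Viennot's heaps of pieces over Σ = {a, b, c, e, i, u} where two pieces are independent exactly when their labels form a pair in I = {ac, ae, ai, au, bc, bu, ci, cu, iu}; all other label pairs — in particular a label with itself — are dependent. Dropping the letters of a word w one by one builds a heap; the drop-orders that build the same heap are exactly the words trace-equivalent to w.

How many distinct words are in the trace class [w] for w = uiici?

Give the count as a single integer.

0(u) covers ∅
1(i) covers ∅
2(i) covers 1:i
3(c) covers ∅
4(i) covers 2:i
floor of heap: 0:u, 1:i, 3:c
completions by unplaced set U, small U first (add the entries for U minus each lowest piece of U):
  |U|=1: {0}:1  {3}:1  {4}:1
  |U|=2: {0,3}:2  {0,4}:2  {2,4}:1  {3,4}:2
  |U|=3: {0,2,4}:3  {0,3,4}:6  {1,2,4}:1  {2,3,4}:3
  start at 0(u): 4
  start at 1(i): 12
  start at 3(c): 4
sum over floor = 20

20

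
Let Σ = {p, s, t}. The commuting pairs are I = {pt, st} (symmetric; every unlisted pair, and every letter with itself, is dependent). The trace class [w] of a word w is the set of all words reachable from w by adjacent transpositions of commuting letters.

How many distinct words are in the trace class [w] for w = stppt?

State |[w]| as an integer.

10

piece 0:s — minimal
piece 1:t — minimal
piece 2:p rests on {0:s}
piece 3:p rests on {2:p}
piece 4:t rests on {1:t}
minimal pieces: {0:s, 1:t}
ways to finish when only these pieces remain (= sum over removing one remaining piece with nothing left below it):
  1 left: {3}→1  {4}→1
  2 left: {1,4}→1  {2,3}→1  {3,4}→2
  3 left: {0,2,3}→1  {1,3,4}→3  {2,3,4}→3
  placing 0:s first → 6 extensions
  placing 1:t first → 4 extensions
total linear extensions = 10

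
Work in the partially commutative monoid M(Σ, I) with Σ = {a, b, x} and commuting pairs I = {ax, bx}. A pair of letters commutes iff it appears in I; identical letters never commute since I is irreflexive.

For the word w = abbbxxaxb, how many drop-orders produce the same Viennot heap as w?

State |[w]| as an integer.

84

drop 0:a onto floor
drop 1:b onto {0:a}
drop 2:b onto {1:b}
drop 3:b onto {2:b}
drop 4:x onto floor
drop 5:x onto {4:x}
drop 6:a onto {3:b}
drop 7:x onto {5:x}
drop 8:b onto {6:a}
ground layer = {0:a, 4:x}
drop-orders for the pieces not yet dropped (sum over which currently-grounded one goes next):
  1 to go: {7} 1  {8} 1
  2 to go: {5,7} 1  {6,8} 1  {7,8} 2
  3 to go: {3,6,8} 1  {4,5,7} 1  {5,7,8} 3  {6,7,8} 3
  4 to go: {2,3,6,8} 1  {3,6,7,8} 4  {4,5,7,8} 4  {5,6,7,8} 6
  5 to go: {1,2,3,6,8} 1  {2,3,6,7,8} 5  {3,5,6,7,8} 10  {4,5,6,7,8} 10
  6 to go: {0,1,2,3,6,8} 1  {1,2,3,6,7,8} 6  {2,3,5,6,7,8} 15  {3,4,5,6,7,8} 20
  7 to go: {0,1,2,3,6,7,8} 7  {1,2,3,5,6,7,8} 21  {2,3,4,5,6,7,8} 35
  if 0:a drops first: 56 orders
  if 4:x drops first: 28 orders
heap linearizations: 84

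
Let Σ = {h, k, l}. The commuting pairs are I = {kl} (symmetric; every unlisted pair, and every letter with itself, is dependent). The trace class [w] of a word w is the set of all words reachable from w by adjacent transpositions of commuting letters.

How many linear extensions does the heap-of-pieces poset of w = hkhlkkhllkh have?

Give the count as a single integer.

9

0(h) covers ∅
1(k) covers 0:h
2(h) covers 1:k
3(l) covers 2:h
4(k) covers 2:h
5(k) covers 4:k
6(h) covers 3:l, 5:k
7(l) covers 6:h
8(l) covers 7:l
9(k) covers 6:h
10(h) covers 8:l, 9:k
floor of heap: 0:h
completions by unplaced set U, small U first (add the entries for U minus each lowest piece of U):
  |U|=1: {10}:1
  |U|=2: {8,10}:1  {9,10}:1
  |U|=3: {7,8,10}:1  {8,9,10}:2
  |U|=4: {7,8,9,10}:3
  |U|=5: {6,7,8,9,10}:3
  |U|=6: {3,6,7,8,9,10}:3  {5,6,7,8,9,10}:3
  |U|=7: {3,5,6,7,8,9,10}:6  {4,5,6,7,8,9,10}:3
  |U|=8: {3,4,5,6,7,8,9,10}:9
  |U|=9: {2,3,4,5,6,7,8,9,10}:9
  start at 0(h): 9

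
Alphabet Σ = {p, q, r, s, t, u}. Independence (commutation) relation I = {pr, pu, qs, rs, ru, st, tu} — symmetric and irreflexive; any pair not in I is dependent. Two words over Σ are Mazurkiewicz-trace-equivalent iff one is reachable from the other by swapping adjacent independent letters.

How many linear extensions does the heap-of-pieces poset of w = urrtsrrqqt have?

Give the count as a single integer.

39

piece 0:u — minimal
piece 1:r — minimal
piece 2:r rests on {1:r}
piece 3:t rests on {2:r}
piece 4:s rests on {0:u}
piece 5:r rests on {3:t}
piece 6:r rests on {5:r}
piece 7:q rests on {0:u, 6:r}
piece 8:q rests on {7:q}
piece 9:t rests on {8:q}
minimal pieces: {0:u, 1:r}
ways to finish when only these pieces remain (= sum over removing one remaining piece with nothing left below it):
  1 left: {4}→1  {9}→1
  2 left: {4,9}→2  {8,9}→1
  3 left: {4,8,9}→3  {7,8,9}→1
  4 left: {4,7,8,9}→4  {6,7,8,9}→1
  5 left: {0,4,7,8,9}→4  {4,6,7,8,9}→5  {5,6,7,8,9}→1
  6 left: {0,4,6,7,8,9}→9  {3,5,6,7,8,9}→1  {4,5,6,7,8,9}→6
  7 left: {0,4,5,6,7,8,9}→15  {2,3,5,6,7,8,9}→1  {3,4,5,6,7,8,9}→7
  8 left: {0,3,4,5,6,7,8,9}→22  {1,2,3,5,6,7,8,9}→1  {2,3,4,5,6,7,8,9}→8
  placing 0:u first → 9 extensions
  placing 1:r first → 30 extensions
total linear extensions = 39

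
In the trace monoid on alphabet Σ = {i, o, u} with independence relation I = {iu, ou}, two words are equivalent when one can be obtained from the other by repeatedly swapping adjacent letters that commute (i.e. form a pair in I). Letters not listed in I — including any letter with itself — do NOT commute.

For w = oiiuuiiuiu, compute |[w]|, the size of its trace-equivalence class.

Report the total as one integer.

piece 0:o — minimal
piece 1:i rests on {0:o}
piece 2:i rests on {1:i}
piece 3:u — minimal
piece 4:u rests on {3:u}
piece 5:i rests on {2:i}
piece 6:i rests on {5:i}
piece 7:u rests on {4:u}
piece 8:i rests on {6:i}
piece 9:u rests on {7:u}
minimal pieces: {0:o, 3:u}
ways to finish when only these pieces remain (= sum over removing one remaining piece with nothing left below it):
  1 left: {8}→1  {9}→1
  2 left: {6,8}→1  {7,9}→1  {8,9}→2
  3 left: {4,7,9}→1  {5,6,8}→1  {6,8,9}→3  {7,8,9}→3
  4 left: {2,5,6,8}→1  {3,4,7,9}→1  {4,7,8,9}→4  {5,6,8,9}→4  {6,7,8,9}→6
  5 left: {1,2,5,6,8}→1  {2,5,6,8,9}→5  {3,4,7,8,9}→5  {4,6,7,8,9}→10  {5,6,7,8,9}→10
  6 left: {0,1,2,5,6,8}→1  {1,2,5,6,8,9}→6  {2,5,6,7,8,9}→15  {3,4,6,7,8,9}→15  {4,5,6,7,8,9}→20
  7 left: {0,1,2,5,6,8,9}→7  {1,2,5,6,7,8,9}→21  {2,4,5,6,7,8,9}→35  {3,4,5,6,7,8,9}→35
  8 left: {0,1,2,5,6,7,8,9}→28  {1,2,4,5,6,7,8,9}→56  {2,3,4,5,6,7,8,9}→70
  placing 0:o first → 126 extensions
  placing 3:u first → 84 extensions
total linear extensions = 210

210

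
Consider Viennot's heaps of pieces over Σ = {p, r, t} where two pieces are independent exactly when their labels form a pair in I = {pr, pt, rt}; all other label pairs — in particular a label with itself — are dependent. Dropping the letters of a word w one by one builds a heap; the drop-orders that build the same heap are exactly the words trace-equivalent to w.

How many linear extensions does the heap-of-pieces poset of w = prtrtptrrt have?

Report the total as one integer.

0(p) covers ∅
1(r) covers ∅
2(t) covers ∅
3(r) covers 1:r
4(t) covers 2:t
5(p) covers 0:p
6(t) covers 4:t
7(r) covers 3:r
8(r) covers 7:r
9(t) covers 6:t
floor of heap: 0:p, 1:r, 2:t
completions by unplaced set U, small U first (add the entries for U minus each lowest piece of U):
  |U|=1: {5}:1  {8}:1  {9}:1
  |U|=2: {0,5}:1  {5,8}:2  {5,9}:2  {6,9}:1  {7,8}:1  {8,9}:2
  |U|=3: {0,5,8}:3  {0,5,9}:3  {3,7,8}:1  {4,6,9}:1  {5,6,9}:3  {5,7,8}:3  {5,8,9}:6  {6,8,9}:3  {7,8,9}:3
  |U|=4: {0,5,6,9}:6  {0,5,7,8}:6  {0,5,8,9}:12  {1,3,7,8}:1  {2,4,6,9}:1  {3,5,7,8}:4  {3,7,8,9}:4  {4,5,6,9}:4  {4,6,8,9}:4  {5,6,8,9}:12  {5,7,8,9}:12  {6,7,8,9}:6
  |U|=5: {0,3,5,7,8}:10  {0,4,5,6,9}:10  {0,5,6,8,9}:30  {0,5,7,8,9}:30  {1,3,5,7,8}:5  {1,3,7,8,9}:5  {2,4,5,6,9}:5  {2,4,6,8,9}:5  {3,5,7,8,9}:20  {3,6,7,8,9}:10  {4,5,6,8,9}:20  {4,6,7,8,9}:10  {5,6,7,8,9}:30
  |U|=6: {0,1,3,5,7,8}:15  {0,2,4,5,6,9}:15  {0,3,5,7,8,9}:60  {0,4,5,6,8,9}:60  {0,5,6,7,8,9}:90  {1,3,5,7,8,9}:30  {1,3,6,7,8,9}:15  {2,4,5,6,8,9}:30  {2,4,6,7,8,9}:15  {3,4,6,7,8,9}:20  {3,5,6,7,8,9}:60  {4,5,6,7,8,9}:60
  |U|=7: {0,1,3,5,7,8,9}:105  {0,2,4,5,6,8,9}:105  {0,3,5,6,7,8,9}:210  {0,4,5,6,7,8,9}:210  {1,3,4,6,7,8,9}:35  {1,3,5,6,7,8,9}:105  {2,3,4,6,7,8,9}:35  {2,4,5,6,7,8,9}:105  {3,4,5,6,7,8,9}:140
  |U|=8: {0,1,3,5,6,7,8,9}:420  {0,2,4,5,6,7,8,9}:420  {0,3,4,5,6,7,8,9}:560  {1,2,3,4,6,7,8,9}:70  {1,3,4,5,6,7,8,9}:280  {2,3,4,5,6,7,8,9}:280
  start at 0(p): 630
  start at 1(r): 1260
  start at 2(t): 1260
sum over floor = 3150

3150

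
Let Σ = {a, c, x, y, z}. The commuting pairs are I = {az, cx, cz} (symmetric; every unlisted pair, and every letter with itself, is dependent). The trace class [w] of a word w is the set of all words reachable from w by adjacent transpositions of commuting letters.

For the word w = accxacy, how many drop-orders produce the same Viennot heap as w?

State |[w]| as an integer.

3

drop 0:a onto floor
drop 1:c onto {0:a}
drop 2:c onto {1:c}
drop 3:x onto {0:a}
drop 4:a onto {2:c, 3:x}
drop 5:c onto {4:a}
drop 6:y onto {5:c}
ground layer = {0:a}
drop-orders for the pieces not yet dropped (sum over which currently-grounded one goes next):
  1 to go: {6} 1
  2 to go: {5,6} 1
  3 to go: {4,5,6} 1
  4 to go: {2,4,5,6} 1  {3,4,5,6} 1
  5 to go: {1,2,4,5,6} 1  {2,3,4,5,6} 2
  if 0:a drops first: 3 orders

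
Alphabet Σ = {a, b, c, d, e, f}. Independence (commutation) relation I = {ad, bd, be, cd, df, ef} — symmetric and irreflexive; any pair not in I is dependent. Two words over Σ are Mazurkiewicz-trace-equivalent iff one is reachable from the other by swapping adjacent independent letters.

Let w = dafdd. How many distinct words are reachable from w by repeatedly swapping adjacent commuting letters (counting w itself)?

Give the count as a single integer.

10

0(d) covers ∅
1(a) covers ∅
2(f) covers 1:a
3(d) covers 0:d
4(d) covers 3:d
floor of heap: 0:d, 1:a
completions by unplaced set U, small U first (add the entries for U minus each lowest piece of U):
  |U|=1: {2}:1  {4}:1
  |U|=2: {1,2}:1  {2,4}:2  {3,4}:1
  |U|=3: {0,3,4}:1  {1,2,4}:3  {2,3,4}:3
  start at 0(d): 6
  start at 1(a): 4
sum over floor = 10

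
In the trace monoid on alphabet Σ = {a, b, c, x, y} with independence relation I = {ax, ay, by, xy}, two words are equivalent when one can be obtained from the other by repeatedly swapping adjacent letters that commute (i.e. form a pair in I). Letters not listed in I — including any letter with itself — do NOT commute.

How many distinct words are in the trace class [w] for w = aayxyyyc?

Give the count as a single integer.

105

#0=a has no predecessor
#1=a depends on [0:a]
#2=y has no predecessor
#3=x has no predecessor
#4=y depends on [2:y]
#5=y depends on [4:y]
#6=y depends on [5:y]
#7=c depends on [1:a, 3:x, 6:y]
sources: [0:a, 2:y, 3:x]
N(rest) = Σ N(rest − s) over sources s of rest; N(one piece) = 1:
  size 1 → [7]=1
  size 2 → [1,7]=1  [3,7]=1  [6,7]=1
  size 3 → [0,1,7]=1  [1,3,7]=2  [1,6,7]=2  [3,6,7]=2  [5,6,7]=1
  size 4 → [0,1,3,7]=3  [0,1,6,7]=3  [1,3,6,7]=6  [1,5,6,7]=3  [3,5,6,7]=3  [4,5,6,7]=1
  size 5 → [0,1,3,6,7]=12  [0,1,5,6,7]=6  [1,3,5,6,7]=12  [1,4,5,6,7]=4  [2,4,5,6,7]=1  [3,4,5,6,7]=4
  size 6 → [0,1,3,5,6,7]=30  [0,1,4,5,6,7]=10  [1,2,4,5,6,7]=5  [1,3,4,5,6,7]=20  [2,3,4,5,6,7]=5
  first=0(a) contributes 30
  first=2(y) contributes 60
  first=3(x) contributes 15
|[w]| = 105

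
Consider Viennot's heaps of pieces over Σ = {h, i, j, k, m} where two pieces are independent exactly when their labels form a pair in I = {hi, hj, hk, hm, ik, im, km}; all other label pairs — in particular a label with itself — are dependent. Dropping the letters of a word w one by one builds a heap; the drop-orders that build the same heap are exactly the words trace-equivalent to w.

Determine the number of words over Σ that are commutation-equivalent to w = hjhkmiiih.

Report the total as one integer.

1680

#0=h has no predecessor
#1=j has no predecessor
#2=h depends on [0:h]
#3=k depends on [1:j]
#4=m depends on [1:j]
#5=i depends on [1:j]
#6=i depends on [5:i]
#7=i depends on [6:i]
#8=h depends on [2:h]
sources: [0:h, 1:j]
N(rest) = Σ N(rest − s) over sources s of rest; N(one piece) = 1:
  size 1 → [3]=1  [4]=1  [7]=1  [8]=1
  size 2 → [2,8]=1  [3,4]=2  [3,7]=2  [3,8]=2  [4,7]=2  [4,8]=2  [6,7]=1  [7,8]=2
  size 3 → [0,2,8]=1  [2,3,8]=3  [2,4,8]=3  [2,7,8]=3  [3,4,7]=6  [3,4,8]=6  [3,6,7]=3  [3,7,8]=6  [4,6,7]=3  [4,7,8]=6  [5,6,7]=1  [6,7,8]=3
  size 4 → [0,2,3,8]=4  [0,2,4,8]=4  [0,2,7,8]=4  [2,3,4,8]=12  [2,3,7,8]=12  [2,4,7,8]=12  [2,6,7,8]=6  [3,4,6,7]=12  [3,4,7,8]=24  [3,5,6,7]=4  [3,6,7,8]=12  [4,5,6,7]=4  [4,6,7,8]=12  [5,6,7,8]=4
  size 5 → [0,2,3,4,8]=20  [0,2,3,7,8]=20  [0,2,4,7,8]=20  [0,2,6,7,8]=10  [2,3,4,7,8]=60  [2,3,6,7,8]=30  [2,4,6,7,8]=30  [2,5,6,7,8]=10  [3,4,5,6,7]=20  [3,4,6,7,8]=60  [3,5,6,7,8]=20  [4,5,6,7,8]=20
  size 6 → [0,2,3,4,7,8]=120  [0,2,3,6,7,8]=60  [0,2,4,6,7,8]=60  [0,2,5,6,7,8]=20  [1,3,4,5,6,7]=20  [2,3,4,6,7,8]=180  [2,3,5,6,7,8]=60  [2,4,5,6,7,8]=60  [3,4,5,6,7,8]=120
  size 7 → [0,2,3,4,6,7,8]=420  [0,2,3,5,6,7,8]=140  [0,2,4,5,6,7,8]=140  [1,3,4,5,6,7,8]=140  [2,3,4,5,6,7,8]=420
  first=0(h) contributes 560
  first=1(j) contributes 1120
|[w]| = 1680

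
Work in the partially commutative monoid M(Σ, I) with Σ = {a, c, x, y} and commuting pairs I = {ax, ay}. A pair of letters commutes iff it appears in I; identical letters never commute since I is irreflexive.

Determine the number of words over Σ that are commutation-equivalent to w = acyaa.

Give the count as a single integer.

drop 0:a onto floor
drop 1:c onto {0:a}
drop 2:y onto {1:c}
drop 3:a onto {1:c}
drop 4:a onto {3:a}
ground layer = {0:a}
drop-orders for the pieces not yet dropped (sum over which currently-grounded one goes next):
  1 to go: {2} 1  {4} 1
  2 to go: {2,4} 2  {3,4} 1
  3 to go: {2,3,4} 3
  if 0:a drops first: 3 orders

3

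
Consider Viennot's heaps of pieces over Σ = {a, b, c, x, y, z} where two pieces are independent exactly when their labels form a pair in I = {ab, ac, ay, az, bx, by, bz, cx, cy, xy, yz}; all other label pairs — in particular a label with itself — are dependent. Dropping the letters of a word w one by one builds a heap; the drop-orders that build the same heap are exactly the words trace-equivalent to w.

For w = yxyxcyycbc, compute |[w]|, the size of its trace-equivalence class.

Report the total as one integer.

drop 0:y onto floor
drop 1:x onto floor
drop 2:y onto {0:y}
drop 3:x onto {1:x}
drop 4:c onto floor
drop 5:y onto {2:y}
drop 6:y onto {5:y}
drop 7:c onto {4:c}
drop 8:b onto {7:c}
drop 9:c onto {8:b}
ground layer = {0:y, 1:x, 4:c}
drop-orders for the pieces not yet dropped (sum over which currently-grounded one goes next):
  1 to go: {3} 1  {6} 1  {9} 1
  2 to go: {1,3} 1  {3,6} 2  {3,9} 2  {5,6} 1  {6,9} 2  {8,9} 1
  3 to go: {1,3,6} 3  {1,3,9} 3  {2,5,6} 1  {3,5,6} 3  {3,6,9} 6  {3,8,9} 3  {5,6,9} 3  {6,8,9} 3  {7,8,9} 1
  4 to go: {0,2,5,6} 1  {1,3,5,6} 6  {1,3,6,9} 12  {1,3,8,9} 6  {2,3,5,6} 4  {2,5,6,9} 4  {3,5,6,9} 12  {3,6,8,9} 12  {3,7,8,9} 4  {4,7,8,9} 1  {5,6,8,9} 6  {6,7,8,9} 4
  5 to go: {0,2,3,5,6} 5  {0,2,5,6,9} 5  {1,2,3,5,6} 10  {1,3,5,6,9} 30  {1,3,6,8,9} 30  {1,3,7,8,9} 10  {2,3,5,6,9} 20  {2,5,6,8,9} 10  {3,4,7,8,9} 5  {3,5,6,8,9} 30  {3,6,7,8,9} 20  {4,6,7,8,9} 5  {5,6,7,8,9} 10
  6 to go: {0,1,2,3,5,6} 15  {0,2,3,5,6,9} 30  {0,2,5,6,8,9} 15  {1,2,3,5,6,9} 60  {1,3,4,7,8,9} 15  {1,3,5,6,8,9} 90  {1,3,6,7,8,9} 60  {2,3,5,6,8,9} 60  {2,5,6,7,8,9} 20  {3,4,6,7,8,9} 30  {3,5,6,7,8,9} 60  {4,5,6,7,8,9} 15
  7 to go: {0,1,2,3,5,6,9} 105  {0,2,3,5,6,8,9} 105  {0,2,5,6,7,8,9} 35  {1,2,3,5,6,8,9} 210  {1,3,4,6,7,8,9} 105  {1,3,5,6,7,8,9} 210  {2,3,5,6,7,8,9} 140  {2,4,5,6,7,8,9} 35  {3,4,5,6,7,8,9} 105
  8 to go: {0,1,2,3,5,6,8,9} 420  {0,2,3,5,6,7,8,9} 280  {0,2,4,5,6,7,8,9} 70  {1,2,3,5,6,7,8,9} 560  {1,3,4,5,6,7,8,9} 420  {2,3,4,5,6,7,8,9} 280
  if 0:y drops first: 1260 orders
  if 1:x drops first: 630 orders
  if 4:c drops first: 1260 orders
heap linearizations: 3150

3150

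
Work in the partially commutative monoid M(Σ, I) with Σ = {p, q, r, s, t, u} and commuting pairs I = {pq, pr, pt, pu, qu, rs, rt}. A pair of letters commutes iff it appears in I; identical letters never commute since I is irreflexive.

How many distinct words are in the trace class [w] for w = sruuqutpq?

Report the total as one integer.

60

piece 0:s — minimal
piece 1:r — minimal
piece 2:u rests on {0:s, 1:r}
piece 3:u rests on {2:u}
piece 4:q rests on {0:s, 1:r}
piece 5:u rests on {3:u}
piece 6:t rests on {4:q, 5:u}
piece 7:p rests on {0:s}
piece 8:q rests on {6:t}
minimal pieces: {0:s, 1:r}
ways to finish when only these pieces remain (= sum over removing one remaining piece with nothing left below it):
  1 left: {7}→1  {8}→1
  2 left: {6,8}→1  {7,8}→2
  3 left: {4,6,8}→1  {5,6,8}→1  {6,7,8}→3
  4 left: {3,5,6,8}→1  {4,5,6,8}→2  {4,6,7,8}→4  {5,6,7,8}→4
  5 left: {2,3,5,6,8}→1  {3,4,5,6,8}→3  {3,5,6,7,8}→5  {4,5,6,7,8}→10
  6 left: {2,3,4,5,6,8}→4  {2,3,5,6,7,8}→6  {3,4,5,6,7,8}→18
  7 left: {1,2,3,4,5,6,8}→4  {2,3,4,5,6,7,8}→28
  placing 0:s first → 32 extensions
  placing 1:r first → 28 extensions
total linear extensions = 60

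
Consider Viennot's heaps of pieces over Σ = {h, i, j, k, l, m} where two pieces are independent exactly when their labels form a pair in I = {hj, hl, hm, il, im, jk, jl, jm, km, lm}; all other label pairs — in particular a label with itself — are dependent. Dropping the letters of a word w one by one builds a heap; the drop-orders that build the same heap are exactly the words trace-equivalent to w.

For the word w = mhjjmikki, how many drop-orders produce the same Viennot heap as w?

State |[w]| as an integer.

drop 0:m onto floor
drop 1:h onto floor
drop 2:j onto floor
drop 3:j onto {2:j}
drop 4:m onto {0:m}
drop 5:i onto {1:h, 3:j}
drop 6:k onto {5:i}
drop 7:k onto {6:k}
drop 8:i onto {7:k}
ground layer = {0:m, 1:h, 2:j}
drop-orders for the pieces not yet dropped (sum over which currently-grounded one goes next):
  1 to go: {4} 1  {8} 1
  2 to go: {0,4} 1  {4,8} 2  {7,8} 1
  3 to go: {0,4,8} 3  {4,7,8} 3  {6,7,8} 1
  4 to go: {0,4,7,8} 6  {4,6,7,8} 4  {5,6,7,8} 1
  5 to go: {0,4,6,7,8} 10  {1,5,6,7,8} 1  {3,5,6,7,8} 1  {4,5,6,7,8} 5
  6 to go: {0,4,5,6,7,8} 15  {1,3,5,6,7,8} 2  {1,4,5,6,7,8} 6  {2,3,5,6,7,8} 1  {3,4,5,6,7,8} 6
  7 to go: {0,1,4,5,6,7,8} 21  {0,3,4,5,6,7,8} 21  {1,2,3,5,6,7,8} 3  {1,3,4,5,6,7,8} 14  {2,3,4,5,6,7,8} 7
  if 0:m drops first: 24 orders
  if 1:h drops first: 28 orders
  if 2:j drops first: 56 orders
heap linearizations: 108

108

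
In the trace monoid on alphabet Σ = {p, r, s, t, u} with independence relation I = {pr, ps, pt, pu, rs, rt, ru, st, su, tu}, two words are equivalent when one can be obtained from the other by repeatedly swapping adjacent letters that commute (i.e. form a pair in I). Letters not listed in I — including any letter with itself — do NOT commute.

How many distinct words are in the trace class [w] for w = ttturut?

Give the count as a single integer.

0(t) covers ∅
1(t) covers 0:t
2(t) covers 1:t
3(u) covers ∅
4(r) covers ∅
5(u) covers 3:u
6(t) covers 2:t
floor of heap: 0:t, 3:u, 4:r
completions by unplaced set U, small U first (add the entries for U minus each lowest piece of U):
  |U|=1: {4}:1  {5}:1  {6}:1
  |U|=2: {2,6}:1  {3,5}:1  {4,5}:2  {4,6}:2  {5,6}:2
  |U|=3: {1,2,6}:1  {2,4,6}:3  {2,5,6}:3  {3,4,5}:3  {3,5,6}:3  {4,5,6}:6
  |U|=4: {0,1,2,6}:1  {1,2,4,6}:4  {1,2,5,6}:4  {2,3,5,6}:6  {2,4,5,6}:12  {3,4,5,6}:12
  |U|=5: {0,1,2,4,6}:5  {0,1,2,5,6}:5  {1,2,3,5,6}:10  {1,2,4,5,6}:20  {2,3,4,5,6}:30
  start at 0(t): 60
  start at 3(u): 30
  start at 4(r): 15
sum over floor = 105

105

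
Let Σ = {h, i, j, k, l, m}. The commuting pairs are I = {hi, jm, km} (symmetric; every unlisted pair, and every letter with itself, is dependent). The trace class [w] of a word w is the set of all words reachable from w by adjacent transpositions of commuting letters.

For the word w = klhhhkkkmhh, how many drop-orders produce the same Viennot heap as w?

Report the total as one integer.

4

#0=k has no predecessor
#1=l depends on [0:k]
#2=h depends on [1:l]
#3=h depends on [2:h]
#4=h depends on [3:h]
#5=k depends on [4:h]
#6=k depends on [5:k]
#7=k depends on [6:k]
#8=m depends on [4:h]
#9=h depends on [7:k, 8:m]
#10=h depends on [9:h]
sources: [0:k]
N(rest) = Σ N(rest − s) over sources s of rest; N(one piece) = 1:
  size 1 → [10]=1
  size 2 → [9,10]=1
  size 3 → [7,9,10]=1  [8,9,10]=1
  size 4 → [6,7,9,10]=1  [7,8,9,10]=2
  size 5 → [5,6,7,9,10]=1  [6,7,8,9,10]=3
  size 6 → [5,6,7,8,9,10]=4
  size 7 → [4,5,6,7,8,9,10]=4
  size 8 → [3,4,5,6,7,8,9,10]=4
  size 9 → [2,3,4,5,6,7,8,9,10]=4
  first=0(k) contributes 4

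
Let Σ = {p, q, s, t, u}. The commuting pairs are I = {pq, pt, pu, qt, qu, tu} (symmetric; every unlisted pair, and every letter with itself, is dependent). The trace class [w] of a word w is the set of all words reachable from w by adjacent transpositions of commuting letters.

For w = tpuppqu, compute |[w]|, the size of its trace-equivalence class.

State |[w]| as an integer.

420

drop 0:t onto floor
drop 1:p onto floor
drop 2:u onto floor
drop 3:p onto {1:p}
drop 4:p onto {3:p}
drop 5:q onto floor
drop 6:u onto {2:u}
ground layer = {0:t, 1:p, 2:u, 5:q}
drop-orders for the pieces not yet dropped (sum over which currently-grounded one goes next):
  1 to go: {0} 1  {4} 1  {5} 1  {6} 1
  2 to go: {0,4} 2  {0,5} 2  {0,6} 2  {2,6} 1  {3,4} 1  {4,5} 2  {4,6} 2  {5,6} 2
  3 to go: {0,2,6} 3  {0,3,4} 3  {0,4,5} 6  {0,4,6} 6  {0,5,6} 6  {1,3,4} 1  {2,4,6} 3  {2,5,6} 3  {3,4,5} 3  {3,4,6} 3  {4,5,6} 6
  4 to go: {0,1,3,4} 4  {0,2,4,6} 12  {0,2,5,6} 12  {0,3,4,5} 12  {0,3,4,6} 12  {0,4,5,6} 24  {1,3,4,5} 4  {1,3,4,6} 4  {2,3,4,6} 6  {2,4,5,6} 12  {3,4,5,6} 12
  5 to go: {0,1,3,4,5} 20  {0,1,3,4,6} 20  {0,2,3,4,6} 30  {0,2,4,5,6} 60  {0,3,4,5,6} 60  {1,2,3,4,6} 10  {1,3,4,5,6} 20  {2,3,4,5,6} 30
  if 0:t drops first: 60 orders
  if 1:p drops first: 180 orders
  if 2:u drops first: 120 orders
  if 5:q drops first: 60 orders
heap linearizations: 420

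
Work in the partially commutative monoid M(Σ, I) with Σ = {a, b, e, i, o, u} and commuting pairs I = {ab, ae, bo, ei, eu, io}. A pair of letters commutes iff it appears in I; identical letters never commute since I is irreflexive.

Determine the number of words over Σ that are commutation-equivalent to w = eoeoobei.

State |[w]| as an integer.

9

piece 0:e — minimal
piece 1:o rests on {0:e}
piece 2:e rests on {1:o}
piece 3:o rests on {2:e}
piece 4:o rests on {3:o}
piece 5:b rests on {2:e}
piece 6:e rests on {4:o, 5:b}
piece 7:i rests on {5:b}
minimal pieces: {0:e}
ways to finish when only these pieces remain (= sum over removing one remaining piece with nothing left below it):
  1 left: {6}→1  {7}→1
  2 left: {4,6}→1  {6,7}→2
  3 left: {3,4,6}→1  {4,6,7}→3  {5,6,7}→2
  4 left: {3,4,6,7}→4  {4,5,6,7}→5
  5 left: {3,4,5,6,7}→9
  6 left: {2,3,4,5,6,7}→9
  placing 0:e first → 9 extensions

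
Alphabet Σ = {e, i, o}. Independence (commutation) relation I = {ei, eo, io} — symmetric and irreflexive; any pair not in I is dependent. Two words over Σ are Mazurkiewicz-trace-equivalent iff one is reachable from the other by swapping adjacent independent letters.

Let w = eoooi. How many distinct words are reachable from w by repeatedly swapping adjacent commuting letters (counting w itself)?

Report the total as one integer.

#0=e has no predecessor
#1=o has no predecessor
#2=o depends on [1:o]
#3=o depends on [2:o]
#4=i has no predecessor
sources: [0:e, 1:o, 4:i]
N(rest) = Σ N(rest − s) over sources s of rest; N(one piece) = 1:
  size 1 → [0]=1  [3]=1  [4]=1
  size 2 → [0,3]=2  [0,4]=2  [2,3]=1  [3,4]=2
  size 3 → [0,2,3]=3  [0,3,4]=6  [1,2,3]=1  [2,3,4]=3
  first=0(e) contributes 4
  first=1(o) contributes 12
  first=4(i) contributes 4
|[w]| = 20

20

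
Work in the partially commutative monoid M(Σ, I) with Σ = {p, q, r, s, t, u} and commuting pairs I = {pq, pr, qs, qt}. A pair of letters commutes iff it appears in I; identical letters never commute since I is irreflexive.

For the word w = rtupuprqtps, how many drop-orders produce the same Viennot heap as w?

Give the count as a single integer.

#0=r has no predecessor
#1=t depends on [0:r]
#2=u depends on [1:t]
#3=p depends on [2:u]
#4=u depends on [3:p]
#5=p depends on [4:u]
#6=r depends on [4:u]
#7=q depends on [6:r]
#8=t depends on [5:p, 6:r]
#9=p depends on [8:t]
#10=s depends on [9:p]
sources: [0:r]
N(rest) = Σ N(rest − s) over sources s of rest; N(one piece) = 1:
  size 1 → [7]=1  [10]=1
  size 2 → [7,10]=2  [9,10]=1
  size 3 → [7,9,10]=3  [8,9,10]=1
  size 4 → [5,8,9,10]=1  [7,8,9,10]=4
  size 5 → [5,7,8,9,10]=5  [6,7,8,9,10]=4
  size 6 → [5,6,7,8,9,10]=9
  size 7 → [4,5,6,7,8,9,10]=9
  size 8 → [3,4,5,6,7,8,9,10]=9
  size 9 → [2,3,4,5,6,7,8,9,10]=9
  first=0(r) contributes 9

9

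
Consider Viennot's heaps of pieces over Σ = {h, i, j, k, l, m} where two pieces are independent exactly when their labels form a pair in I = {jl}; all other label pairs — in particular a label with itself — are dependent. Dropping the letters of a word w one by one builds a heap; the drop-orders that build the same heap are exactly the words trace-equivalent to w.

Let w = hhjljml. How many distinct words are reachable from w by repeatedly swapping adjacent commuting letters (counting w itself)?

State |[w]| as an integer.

3

#0=h has no predecessor
#1=h depends on [0:h]
#2=j depends on [1:h]
#3=l depends on [1:h]
#4=j depends on [2:j]
#5=m depends on [3:l, 4:j]
#6=l depends on [5:m]
sources: [0:h]
N(rest) = Σ N(rest − s) over sources s of rest; N(one piece) = 1:
  size 1 → [6]=1
  size 2 → [5,6]=1
  size 3 → [3,5,6]=1  [4,5,6]=1
  size 4 → [2,4,5,6]=1  [3,4,5,6]=2
  size 5 → [2,3,4,5,6]=3
  first=0(h) contributes 3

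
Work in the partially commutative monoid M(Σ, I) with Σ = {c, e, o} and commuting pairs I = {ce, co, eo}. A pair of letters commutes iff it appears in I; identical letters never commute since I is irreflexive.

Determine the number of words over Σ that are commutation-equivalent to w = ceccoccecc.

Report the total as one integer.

360

0(c) covers ∅
1(e) covers ∅
2(c) covers 0:c
3(c) covers 2:c
4(o) covers ∅
5(c) covers 3:c
6(c) covers 5:c
7(e) covers 1:e
8(c) covers 6:c
9(c) covers 8:c
floor of heap: 0:c, 1:e, 4:o
completions by unplaced set U, small U first (add the entries for U minus each lowest piece of U):
  |U|=1: {4}:1  {7}:1  {9}:1
  |U|=2: {1,7}:1  {4,7}:2  {4,9}:2  {7,9}:2  {8,9}:1
  |U|=3: {1,4,7}:3  {1,7,9}:3  {4,7,9}:6  {4,8,9}:3  {6,8,9}:1  {7,8,9}:3
  |U|=4: {1,4,7,9}:12  {1,7,8,9}:6  {4,6,8,9}:4  {4,7,8,9}:12  {5,6,8,9}:1  {6,7,8,9}:4
  |U|=5: {1,4,7,8,9}:30  {1,6,7,8,9}:10  {3,5,6,8,9}:1  {4,5,6,8,9}:5  {4,6,7,8,9}:20  {5,6,7,8,9}:5
  |U|=6: {1,4,6,7,8,9}:60  {1,5,6,7,8,9}:15  {2,3,5,6,8,9}:1  {3,4,5,6,8,9}:6  {3,5,6,7,8,9}:6  {4,5,6,7,8,9}:30
  |U|=7: {0,2,3,5,6,8,9}:1  {1,3,5,6,7,8,9}:21  {1,4,5,6,7,8,9}:105  {2,3,4,5,6,8,9}:7  {2,3,5,6,7,8,9}:7  {3,4,5,6,7,8,9}:42
  |U|=8: {0,2,3,4,5,6,8,9}:8  {0,2,3,5,6,7,8,9}:8  {1,2,3,5,6,7,8,9}:28  {1,3,4,5,6,7,8,9}:168  {2,3,4,5,6,7,8,9}:56
  start at 0(c): 252
  start at 1(e): 72
  start at 4(o): 36
sum over floor = 360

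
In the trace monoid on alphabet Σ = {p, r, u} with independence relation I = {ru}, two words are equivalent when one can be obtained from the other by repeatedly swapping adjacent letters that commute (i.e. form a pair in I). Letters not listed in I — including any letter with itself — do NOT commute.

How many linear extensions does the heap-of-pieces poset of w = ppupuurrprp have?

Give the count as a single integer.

#0=p has no predecessor
#1=p depends on [0:p]
#2=u depends on [1:p]
#3=p depends on [2:u]
#4=u depends on [3:p]
#5=u depends on [4:u]
#6=r depends on [3:p]
#7=r depends on [6:r]
#8=p depends on [5:u, 7:r]
#9=r depends on [8:p]
#10=p depends on [9:r]
sources: [0:p]
N(rest) = Σ N(rest − s) over sources s of rest; N(one piece) = 1:
  size 1 → [10]=1
  size 2 → [9,10]=1
  size 3 → [8,9,10]=1
  size 4 → [5,8,9,10]=1  [7,8,9,10]=1
  size 5 → [4,5,8,9,10]=1  [5,7,8,9,10]=2  [6,7,8,9,10]=1
  size 6 → [4,5,7,8,9,10]=3  [5,6,7,8,9,10]=3
  size 7 → [4,5,6,7,8,9,10]=6
  size 8 → [3,4,5,6,7,8,9,10]=6
  size 9 → [2,3,4,5,6,7,8,9,10]=6
  first=0(p) contributes 6

6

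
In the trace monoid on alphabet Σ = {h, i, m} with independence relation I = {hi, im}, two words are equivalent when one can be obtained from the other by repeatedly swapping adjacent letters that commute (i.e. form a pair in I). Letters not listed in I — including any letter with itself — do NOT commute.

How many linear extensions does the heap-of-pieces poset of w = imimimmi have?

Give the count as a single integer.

70

drop 0:i onto floor
drop 1:m onto floor
drop 2:i onto {0:i}
drop 3:m onto {1:m}
drop 4:i onto {2:i}
drop 5:m onto {3:m}
drop 6:m onto {5:m}
drop 7:i onto {4:i}
ground layer = {0:i, 1:m}
drop-orders for the pieces not yet dropped (sum over which currently-grounded one goes next):
  1 to go: {6} 1  {7} 1
  2 to go: {4,7} 1  {5,6} 1  {6,7} 2
  3 to go: {2,4,7} 1  {3,5,6} 1  {4,6,7} 3  {5,6,7} 3
  4 to go: {0,2,4,7} 1  {1,3,5,6} 1  {2,4,6,7} 4  {3,5,6,7} 4  {4,5,6,7} 6
  5 to go: {0,2,4,6,7} 5  {1,3,5,6,7} 5  {2,4,5,6,7} 10  {3,4,5,6,7} 10
  6 to go: {0,2,4,5,6,7} 15  {1,3,4,5,6,7} 15  {2,3,4,5,6,7} 20
  if 0:i drops first: 35 orders
  if 1:m drops first: 35 orders
heap linearizations: 70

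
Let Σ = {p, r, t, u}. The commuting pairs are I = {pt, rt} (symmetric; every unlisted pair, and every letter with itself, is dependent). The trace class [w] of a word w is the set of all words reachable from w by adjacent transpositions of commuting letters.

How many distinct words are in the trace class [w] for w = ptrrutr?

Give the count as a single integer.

piece 0:p — minimal
piece 1:t — minimal
piece 2:r rests on {0:p}
piece 3:r rests on {2:r}
piece 4:u rests on {1:t, 3:r}
piece 5:t rests on {4:u}
piece 6:r rests on {4:u}
minimal pieces: {0:p, 1:t}
ways to finish when only these pieces remain (= sum over removing one remaining piece with nothing left below it):
  1 left: {5}→1  {6}→1
  2 left: {5,6}→2
  3 left: {4,5,6}→2
  4 left: {1,4,5,6}→2  {3,4,5,6}→2
  5 left: {1,3,4,5,6}→4  {2,3,4,5,6}→2
  placing 0:p first → 6 extensions
  placing 1:t first → 2 extensions
total linear extensions = 8

8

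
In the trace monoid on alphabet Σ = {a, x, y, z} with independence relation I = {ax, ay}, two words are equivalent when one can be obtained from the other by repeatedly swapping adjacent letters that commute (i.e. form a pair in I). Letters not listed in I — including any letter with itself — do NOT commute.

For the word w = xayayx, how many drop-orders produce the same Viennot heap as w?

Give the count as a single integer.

#0=x has no predecessor
#1=a has no predecessor
#2=y depends on [0:x]
#3=a depends on [1:a]
#4=y depends on [2:y]
#5=x depends on [4:y]
sources: [0:x, 1:a]
N(rest) = Σ N(rest − s) over sources s of rest; N(one piece) = 1:
  size 1 → [3]=1  [5]=1
  size 2 → [1,3]=1  [3,5]=2  [4,5]=1
  size 3 → [1,3,5]=3  [2,4,5]=1  [3,4,5]=3
  size 4 → [0,2,4,5]=1  [1,3,4,5]=6  [2,3,4,5]=4
  first=0(x) contributes 10
  first=1(a) contributes 5
|[w]| = 15

15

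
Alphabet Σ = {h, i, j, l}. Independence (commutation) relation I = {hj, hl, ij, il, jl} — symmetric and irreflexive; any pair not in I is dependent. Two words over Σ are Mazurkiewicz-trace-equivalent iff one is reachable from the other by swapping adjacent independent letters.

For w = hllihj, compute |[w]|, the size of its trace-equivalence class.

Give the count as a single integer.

60

piece 0:h — minimal
piece 1:l — minimal
piece 2:l rests on {1:l}
piece 3:i rests on {0:h}
piece 4:h rests on {3:i}
piece 5:j — minimal
minimal pieces: {0:h, 1:l, 5:j}
ways to finish when only these pieces remain (= sum over removing one remaining piece with nothing left below it):
  1 left: {2}→1  {4}→1  {5}→1
  2 left: {1,2}→1  {2,4}→2  {2,5}→2  {3,4}→1  {4,5}→2
  3 left: {0,3,4}→1  {1,2,4}→3  {1,2,5}→3  {2,3,4}→3  {2,4,5}→6  {3,4,5}→3
  4 left: {0,2,3,4}→4  {0,3,4,5}→4  {1,2,3,4}→6  {1,2,4,5}→12  {2,3,4,5}→12
  placing 0:h first → 30 extensions
  placing 1:l first → 20 extensions
  placing 5:j first → 10 extensions
total linear extensions = 60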